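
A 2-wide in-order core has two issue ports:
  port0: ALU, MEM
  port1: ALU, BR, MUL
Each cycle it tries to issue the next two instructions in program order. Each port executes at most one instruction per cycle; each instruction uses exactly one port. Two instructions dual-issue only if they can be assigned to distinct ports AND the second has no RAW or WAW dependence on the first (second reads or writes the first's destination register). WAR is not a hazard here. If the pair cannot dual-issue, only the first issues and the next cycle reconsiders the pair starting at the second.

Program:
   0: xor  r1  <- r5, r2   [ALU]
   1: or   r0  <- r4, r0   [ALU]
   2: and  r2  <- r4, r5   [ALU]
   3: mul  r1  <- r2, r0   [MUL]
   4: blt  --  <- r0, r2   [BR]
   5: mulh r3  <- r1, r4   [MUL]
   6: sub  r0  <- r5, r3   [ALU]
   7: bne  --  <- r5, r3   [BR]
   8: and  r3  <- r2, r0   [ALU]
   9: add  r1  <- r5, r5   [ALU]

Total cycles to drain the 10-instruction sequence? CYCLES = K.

[0] i0&i1  xor.ALU/or.ALU  -- dual
[1] i2  and.ALU  -- RAW r2
[2] i3  mul.MUL  -- no-port MUL/BR
[3] i4  blt.BR  -- no-port BR/MUL
[4] i5  mulh.MUL  -- RAW r3
[5] i6&i7  sub.ALU/bne.BR  -- dual
[6] i8&i9  and.ALU/add.ALU  -- dual

CYCLES = 7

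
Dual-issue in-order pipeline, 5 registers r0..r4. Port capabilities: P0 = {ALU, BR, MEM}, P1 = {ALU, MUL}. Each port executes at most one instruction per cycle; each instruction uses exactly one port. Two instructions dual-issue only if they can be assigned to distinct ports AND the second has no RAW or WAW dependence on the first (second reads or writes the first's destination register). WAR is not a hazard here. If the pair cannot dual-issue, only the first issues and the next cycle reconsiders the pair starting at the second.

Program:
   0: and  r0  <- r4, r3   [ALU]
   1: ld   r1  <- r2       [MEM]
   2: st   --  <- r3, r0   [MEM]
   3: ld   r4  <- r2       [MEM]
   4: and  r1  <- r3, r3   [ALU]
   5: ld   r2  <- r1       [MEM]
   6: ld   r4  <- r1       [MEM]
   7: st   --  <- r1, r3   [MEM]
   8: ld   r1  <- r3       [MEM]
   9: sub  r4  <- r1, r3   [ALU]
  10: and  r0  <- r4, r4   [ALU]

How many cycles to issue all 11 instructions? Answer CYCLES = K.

CYCLES = 9

  cy0 -> i0/i1 (and.ALU;ld.MEM) dual
  cy1 -> i2 (st.MEM) no-port MEM/MEM
  cy2 -> i3/i4 (ld.MEM;and.ALU) dual
  cy3 -> i5 (ld.MEM) no-port MEM/MEM
  cy4 -> i6 (ld.MEM) no-port MEM/MEM
  cy5 -> i7 (st.MEM) no-port MEM/MEM
  cy6 -> i8 (ld.MEM) RAW r1
  cy7 -> i9 (sub.ALU) RAW r4
  cy8 -> i10 (and.ALU) tail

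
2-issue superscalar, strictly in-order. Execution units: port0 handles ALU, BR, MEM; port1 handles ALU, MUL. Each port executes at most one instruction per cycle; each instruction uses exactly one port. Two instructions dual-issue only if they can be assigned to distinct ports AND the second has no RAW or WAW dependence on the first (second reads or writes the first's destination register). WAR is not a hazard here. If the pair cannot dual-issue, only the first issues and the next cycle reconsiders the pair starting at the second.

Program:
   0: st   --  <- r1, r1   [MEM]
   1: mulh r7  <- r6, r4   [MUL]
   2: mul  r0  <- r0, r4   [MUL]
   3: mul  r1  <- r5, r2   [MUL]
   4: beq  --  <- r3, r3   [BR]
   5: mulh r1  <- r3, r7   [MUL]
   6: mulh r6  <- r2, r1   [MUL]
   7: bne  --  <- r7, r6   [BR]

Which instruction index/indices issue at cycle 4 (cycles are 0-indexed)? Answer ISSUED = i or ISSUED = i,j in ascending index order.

[0] i0&i1  st.MEM+mulh.MUL  -- 2-wide
[1] i2  mul.MUL  -- no-port MUL/MUL
[2] i3&i4  mul.MUL+beq.BR  -- 2-wide
[3] i5  mulh.MUL  -- no-port MUL/MUL
[4] i6  mulh.MUL  -- RAW r6
[5] i7  bne.BR  -- tail

ISSUED = 6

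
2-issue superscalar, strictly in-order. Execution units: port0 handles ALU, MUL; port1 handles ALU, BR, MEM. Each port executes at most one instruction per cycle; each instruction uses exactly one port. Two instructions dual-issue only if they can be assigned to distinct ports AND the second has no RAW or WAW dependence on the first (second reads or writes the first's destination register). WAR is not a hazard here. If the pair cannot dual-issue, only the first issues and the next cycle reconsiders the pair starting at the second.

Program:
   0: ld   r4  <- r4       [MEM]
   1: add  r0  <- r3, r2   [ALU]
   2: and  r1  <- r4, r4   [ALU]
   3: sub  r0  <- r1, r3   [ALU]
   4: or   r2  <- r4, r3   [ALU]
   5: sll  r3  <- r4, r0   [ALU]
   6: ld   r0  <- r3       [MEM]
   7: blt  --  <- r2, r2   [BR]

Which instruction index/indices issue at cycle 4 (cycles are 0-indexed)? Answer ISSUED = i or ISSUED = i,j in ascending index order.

  cy0 -> i0/i1 (ld.MEM/add.ALU) 2-wide
  cy1 -> i2 (and.ALU) RAW r1
  cy2 -> i3/i4 (sub.ALU/or.ALU) 2-wide
  cy3 -> i5 (sll.ALU) RAW r3
  cy4 -> i6 (ld.MEM) no-port MEM/BR
  cy5 -> i7 (blt.BR) tail

ISSUED = 6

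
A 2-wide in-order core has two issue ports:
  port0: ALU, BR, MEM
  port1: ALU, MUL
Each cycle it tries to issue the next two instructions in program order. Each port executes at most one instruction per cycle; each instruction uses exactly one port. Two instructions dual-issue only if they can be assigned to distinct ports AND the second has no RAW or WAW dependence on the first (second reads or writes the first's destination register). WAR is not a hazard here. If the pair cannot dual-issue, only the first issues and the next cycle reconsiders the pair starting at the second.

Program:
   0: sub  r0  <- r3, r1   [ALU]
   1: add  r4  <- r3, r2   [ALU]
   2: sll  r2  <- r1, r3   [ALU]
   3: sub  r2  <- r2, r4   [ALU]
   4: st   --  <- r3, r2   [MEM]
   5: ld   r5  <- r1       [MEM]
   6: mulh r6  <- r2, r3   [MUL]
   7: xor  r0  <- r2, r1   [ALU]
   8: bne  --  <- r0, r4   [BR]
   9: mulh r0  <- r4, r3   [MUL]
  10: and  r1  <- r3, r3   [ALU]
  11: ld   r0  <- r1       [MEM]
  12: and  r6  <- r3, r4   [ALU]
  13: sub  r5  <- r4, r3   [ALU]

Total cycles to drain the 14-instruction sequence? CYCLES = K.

CYCLES = 10

0. sub+add @i0/i1  | dual
1. sll @i2  | RAW+WAW r2
2. sub @i3  | RAW r2
3. st @i4  | no-port MEM/MEM
4. ld+mulh @i5/i6  | dual
5. xor @i7  | RAW r0
6. bne+mulh @i8/i9  | dual
7. and @i10  | RAW r1
8. ld+and @i11/i12  | dual
9. sub @i13  | tail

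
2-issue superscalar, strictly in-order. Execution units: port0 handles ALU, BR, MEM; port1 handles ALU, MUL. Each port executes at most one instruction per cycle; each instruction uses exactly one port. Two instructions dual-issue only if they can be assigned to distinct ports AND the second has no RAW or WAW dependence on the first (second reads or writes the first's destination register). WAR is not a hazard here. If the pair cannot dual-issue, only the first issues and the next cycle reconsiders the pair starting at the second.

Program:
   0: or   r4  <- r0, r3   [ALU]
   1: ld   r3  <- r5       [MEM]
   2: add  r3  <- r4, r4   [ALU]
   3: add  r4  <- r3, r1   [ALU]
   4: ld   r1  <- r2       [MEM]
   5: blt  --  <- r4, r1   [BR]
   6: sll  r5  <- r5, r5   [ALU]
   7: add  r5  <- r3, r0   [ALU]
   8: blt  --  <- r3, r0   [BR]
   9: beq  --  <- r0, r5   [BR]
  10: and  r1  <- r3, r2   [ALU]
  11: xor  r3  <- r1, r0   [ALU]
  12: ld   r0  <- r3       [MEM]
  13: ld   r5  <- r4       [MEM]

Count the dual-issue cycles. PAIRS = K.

t=0 i0+i1:or/ld ; pair
t=1 i2:add ; RAW r3
t=2 i3+i4:add/ld ; pair
t=3 i5+i6:blt/sll ; pair
t=4 i7+i8:add/blt ; pair
t=5 i9+i10:beq/and ; pair
t=6 i11:xor ; RAW r3
t=7 i12:ld ; no-port MEM/MEM
t=8 i13:ld ; tail

PAIRS = 5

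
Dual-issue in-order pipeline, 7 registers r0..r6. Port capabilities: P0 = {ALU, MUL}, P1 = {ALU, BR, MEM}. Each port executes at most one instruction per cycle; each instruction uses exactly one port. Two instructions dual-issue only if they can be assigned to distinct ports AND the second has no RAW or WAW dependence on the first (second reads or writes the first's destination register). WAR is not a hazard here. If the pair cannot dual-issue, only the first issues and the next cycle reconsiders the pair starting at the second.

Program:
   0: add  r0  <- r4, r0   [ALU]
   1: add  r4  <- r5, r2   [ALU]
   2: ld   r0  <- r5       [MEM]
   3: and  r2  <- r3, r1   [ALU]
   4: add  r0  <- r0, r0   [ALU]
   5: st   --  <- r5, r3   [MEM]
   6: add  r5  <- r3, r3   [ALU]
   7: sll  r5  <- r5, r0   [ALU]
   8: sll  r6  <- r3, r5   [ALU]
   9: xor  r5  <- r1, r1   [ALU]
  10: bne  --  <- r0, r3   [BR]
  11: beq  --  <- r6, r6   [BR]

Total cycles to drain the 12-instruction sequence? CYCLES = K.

CYCLES = 8

t=0 i0&i1:add.ALU/add.ALU ; pair
t=1 i2&i3:ld.MEM/and.ALU ; pair
t=2 i4&i5:add.ALU/st.MEM ; pair
t=3 i6:add.ALU ; RAW+WAW r5
t=4 i7:sll.ALU ; RAW r5
t=5 i8&i9:sll.ALU/xor.ALU ; pair
t=6 i10:bne.BR ; no-port BR/BR
t=7 i11:beq.BR ; tail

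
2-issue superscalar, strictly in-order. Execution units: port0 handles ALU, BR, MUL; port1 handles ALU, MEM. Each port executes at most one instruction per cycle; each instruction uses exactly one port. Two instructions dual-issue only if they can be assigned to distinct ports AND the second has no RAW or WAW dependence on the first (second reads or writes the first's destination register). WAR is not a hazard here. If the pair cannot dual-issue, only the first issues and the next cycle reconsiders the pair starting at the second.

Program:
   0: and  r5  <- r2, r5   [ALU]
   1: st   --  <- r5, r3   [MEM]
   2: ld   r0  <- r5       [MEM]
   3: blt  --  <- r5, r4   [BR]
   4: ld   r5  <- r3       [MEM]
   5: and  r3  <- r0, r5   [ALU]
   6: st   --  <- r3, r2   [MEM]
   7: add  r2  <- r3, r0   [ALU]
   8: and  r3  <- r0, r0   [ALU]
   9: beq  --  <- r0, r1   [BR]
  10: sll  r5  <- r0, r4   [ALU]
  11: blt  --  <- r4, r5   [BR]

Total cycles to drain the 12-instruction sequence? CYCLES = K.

c0: i0 and  RAW r5
c1: i1 st  no-port MEM/MEM
c2: i2,i3 ld+blt  2-wide
c3: i4 ld  RAW r5
c4: i5 and  RAW r3
c5: i6,i7 st+add  2-wide
c6: i8,i9 and+beq  2-wide
c7: i10 sll  RAW r5
c8: i11 blt  tail

CYCLES = 9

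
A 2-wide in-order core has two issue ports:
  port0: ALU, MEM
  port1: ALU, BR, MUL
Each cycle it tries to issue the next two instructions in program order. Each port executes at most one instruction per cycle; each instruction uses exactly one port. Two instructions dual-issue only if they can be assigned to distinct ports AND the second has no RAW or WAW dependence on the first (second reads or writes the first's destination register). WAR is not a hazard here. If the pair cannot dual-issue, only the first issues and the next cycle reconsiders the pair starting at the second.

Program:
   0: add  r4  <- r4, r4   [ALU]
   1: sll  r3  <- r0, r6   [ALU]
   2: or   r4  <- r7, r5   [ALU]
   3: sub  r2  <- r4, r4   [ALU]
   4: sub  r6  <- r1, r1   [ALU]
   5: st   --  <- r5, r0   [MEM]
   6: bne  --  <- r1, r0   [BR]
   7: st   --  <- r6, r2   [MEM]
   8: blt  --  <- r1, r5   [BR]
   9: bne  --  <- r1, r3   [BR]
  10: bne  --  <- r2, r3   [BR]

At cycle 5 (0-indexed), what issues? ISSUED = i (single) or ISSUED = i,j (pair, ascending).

ISSUED = 9

[0] i0,i1  add.ALU sll.ALU  -- pair
[1] i2  or.ALU  -- RAW r4
[2] i3,i4  sub.ALU sub.ALU  -- pair
[3] i5,i6  st.MEM bne.BR  -- pair
[4] i7,i8  st.MEM blt.BR  -- pair
[5] i9  bne.BR  -- no-port BR/BR
[6] i10  bne.BR  -- tail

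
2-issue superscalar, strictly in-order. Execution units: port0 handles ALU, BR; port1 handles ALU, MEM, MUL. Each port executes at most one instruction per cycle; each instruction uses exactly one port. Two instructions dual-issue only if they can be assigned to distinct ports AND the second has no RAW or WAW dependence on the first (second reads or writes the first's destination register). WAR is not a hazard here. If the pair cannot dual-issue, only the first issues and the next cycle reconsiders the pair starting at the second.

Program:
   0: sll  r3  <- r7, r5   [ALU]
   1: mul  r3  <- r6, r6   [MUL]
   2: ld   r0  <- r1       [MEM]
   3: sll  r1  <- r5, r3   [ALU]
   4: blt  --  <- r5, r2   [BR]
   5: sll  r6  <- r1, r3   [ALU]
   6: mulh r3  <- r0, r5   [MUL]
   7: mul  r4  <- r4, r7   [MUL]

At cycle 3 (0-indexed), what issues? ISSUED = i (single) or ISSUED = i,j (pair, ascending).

0. sll @i0  | WAW r3
1. mul @i1  | no-port MUL/MEM
2. ld;sll @i2,i3  | pair
3. blt;sll @i4,i5  | pair
4. mulh @i6  | no-port MUL/MUL
5. mul @i7  | tail

ISSUED = 4,5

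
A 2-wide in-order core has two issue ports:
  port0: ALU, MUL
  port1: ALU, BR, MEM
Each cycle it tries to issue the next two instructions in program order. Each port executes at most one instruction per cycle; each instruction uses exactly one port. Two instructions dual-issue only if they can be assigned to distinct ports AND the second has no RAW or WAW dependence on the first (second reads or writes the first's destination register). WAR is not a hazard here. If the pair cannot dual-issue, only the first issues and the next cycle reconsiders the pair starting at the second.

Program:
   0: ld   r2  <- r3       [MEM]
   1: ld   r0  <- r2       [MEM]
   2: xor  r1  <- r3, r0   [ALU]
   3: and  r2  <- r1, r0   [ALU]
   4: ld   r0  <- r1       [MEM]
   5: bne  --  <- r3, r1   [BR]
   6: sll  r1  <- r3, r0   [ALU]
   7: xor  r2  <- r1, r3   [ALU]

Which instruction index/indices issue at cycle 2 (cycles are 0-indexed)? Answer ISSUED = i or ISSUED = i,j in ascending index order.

ISSUED = 2

c0: i0 ld  no-port MEM/MEM
c1: i1 ld  RAW r0
c2: i2 xor  RAW r1
c3: i3,i4 and ld  2-wide
c4: i5,i6 bne sll  2-wide
c5: i7 xor  tail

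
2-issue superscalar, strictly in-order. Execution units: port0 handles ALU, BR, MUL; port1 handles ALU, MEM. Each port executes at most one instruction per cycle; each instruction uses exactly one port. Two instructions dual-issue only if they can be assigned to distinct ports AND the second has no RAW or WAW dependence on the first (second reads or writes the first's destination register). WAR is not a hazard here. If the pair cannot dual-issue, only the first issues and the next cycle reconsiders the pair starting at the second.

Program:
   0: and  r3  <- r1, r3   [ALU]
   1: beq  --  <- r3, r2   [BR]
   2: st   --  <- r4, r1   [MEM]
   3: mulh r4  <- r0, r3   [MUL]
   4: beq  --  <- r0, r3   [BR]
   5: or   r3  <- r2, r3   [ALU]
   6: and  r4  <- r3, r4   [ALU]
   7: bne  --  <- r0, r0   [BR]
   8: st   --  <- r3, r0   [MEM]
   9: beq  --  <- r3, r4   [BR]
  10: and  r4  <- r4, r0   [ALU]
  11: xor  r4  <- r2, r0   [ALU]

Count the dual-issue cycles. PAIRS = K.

PAIRS = 4

#0 head=0: and.ALU i0 RAW r3
#1 head=1: beq.BR+st.MEM i1/i2 dual
#2 head=3: mulh.MUL i3 no-port MUL/BR
#3 head=4: beq.BR+or.ALU i4/i5 dual
#4 head=6: and.ALU+bne.BR i6/i7 dual
#5 head=8: st.MEM+beq.BR i8/i9 dual
#6 head=10: and.ALU i10 WAW r4
#7 head=11: xor.ALU i11 tail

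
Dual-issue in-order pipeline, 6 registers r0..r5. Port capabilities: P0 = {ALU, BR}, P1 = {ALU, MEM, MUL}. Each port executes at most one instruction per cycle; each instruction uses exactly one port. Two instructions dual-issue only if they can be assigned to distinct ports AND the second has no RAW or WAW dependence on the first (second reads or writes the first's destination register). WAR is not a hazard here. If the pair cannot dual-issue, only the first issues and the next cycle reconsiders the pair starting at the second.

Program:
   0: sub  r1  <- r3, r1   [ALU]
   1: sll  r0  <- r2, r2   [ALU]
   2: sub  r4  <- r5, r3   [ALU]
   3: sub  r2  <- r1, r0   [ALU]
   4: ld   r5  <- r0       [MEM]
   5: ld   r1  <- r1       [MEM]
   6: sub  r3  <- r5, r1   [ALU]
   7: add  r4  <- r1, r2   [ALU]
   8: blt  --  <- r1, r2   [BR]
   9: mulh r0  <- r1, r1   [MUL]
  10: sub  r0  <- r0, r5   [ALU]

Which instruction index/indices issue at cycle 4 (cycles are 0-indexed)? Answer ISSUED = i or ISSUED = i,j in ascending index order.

ISSUED = 6,7

  cy0 -> i0&i1 (sub;sll) dual
  cy1 -> i2&i3 (sub;sub) dual
  cy2 -> i4 (ld) no-port MEM/MEM
  cy3 -> i5 (ld) RAW r1
  cy4 -> i6&i7 (sub;add) dual
  cy5 -> i8&i9 (blt;mulh) dual
  cy6 -> i10 (sub) tail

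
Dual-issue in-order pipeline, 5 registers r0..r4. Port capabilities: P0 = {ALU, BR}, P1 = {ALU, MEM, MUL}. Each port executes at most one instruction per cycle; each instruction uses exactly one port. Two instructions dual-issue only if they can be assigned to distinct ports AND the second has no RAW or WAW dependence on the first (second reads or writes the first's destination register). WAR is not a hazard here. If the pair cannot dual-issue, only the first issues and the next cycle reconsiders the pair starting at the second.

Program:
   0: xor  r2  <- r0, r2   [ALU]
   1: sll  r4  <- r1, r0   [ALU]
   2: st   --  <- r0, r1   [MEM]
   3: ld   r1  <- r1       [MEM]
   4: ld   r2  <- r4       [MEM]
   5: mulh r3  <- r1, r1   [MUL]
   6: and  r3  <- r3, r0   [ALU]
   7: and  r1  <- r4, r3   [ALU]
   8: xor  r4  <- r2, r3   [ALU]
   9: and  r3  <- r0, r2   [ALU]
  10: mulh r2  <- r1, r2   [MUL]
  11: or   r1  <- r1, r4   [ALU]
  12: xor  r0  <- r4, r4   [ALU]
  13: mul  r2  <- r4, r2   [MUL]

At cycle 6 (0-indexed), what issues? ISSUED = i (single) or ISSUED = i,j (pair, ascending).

ISSUED = 7,8

t=0 i0+i1:xor;sll ; pair
t=1 i2:st ; no-port MEM/MEM
t=2 i3:ld ; no-port MEM/MEM
t=3 i4:ld ; no-port MEM/MUL
t=4 i5:mulh ; RAW+WAW r3
t=5 i6:and ; RAW r3
t=6 i7+i8:and;xor ; pair
t=7 i9+i10:and;mulh ; pair
t=8 i11+i12:or;xor ; pair
t=9 i13:mul ; tail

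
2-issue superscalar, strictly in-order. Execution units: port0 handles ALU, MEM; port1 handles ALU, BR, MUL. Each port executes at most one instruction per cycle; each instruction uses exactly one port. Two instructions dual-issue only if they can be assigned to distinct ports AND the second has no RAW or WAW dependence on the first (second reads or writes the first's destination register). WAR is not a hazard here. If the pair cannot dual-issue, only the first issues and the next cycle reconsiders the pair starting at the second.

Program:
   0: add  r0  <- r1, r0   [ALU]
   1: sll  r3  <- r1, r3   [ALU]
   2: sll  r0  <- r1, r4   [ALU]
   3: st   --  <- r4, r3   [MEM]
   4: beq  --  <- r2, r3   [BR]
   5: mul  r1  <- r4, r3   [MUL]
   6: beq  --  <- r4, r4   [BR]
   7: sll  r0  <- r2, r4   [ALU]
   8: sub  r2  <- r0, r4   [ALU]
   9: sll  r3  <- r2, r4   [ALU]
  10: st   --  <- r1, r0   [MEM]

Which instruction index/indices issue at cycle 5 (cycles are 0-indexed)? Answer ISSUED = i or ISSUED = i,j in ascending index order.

ISSUED = 8

t=0 i0&i1:add+sll ; 2-wide
t=1 i2&i3:sll+st ; 2-wide
t=2 i4:beq ; no-port BR/MUL
t=3 i5:mul ; no-port MUL/BR
t=4 i6&i7:beq+sll ; 2-wide
t=5 i8:sub ; RAW r2
t=6 i9&i10:sll+st ; 2-wide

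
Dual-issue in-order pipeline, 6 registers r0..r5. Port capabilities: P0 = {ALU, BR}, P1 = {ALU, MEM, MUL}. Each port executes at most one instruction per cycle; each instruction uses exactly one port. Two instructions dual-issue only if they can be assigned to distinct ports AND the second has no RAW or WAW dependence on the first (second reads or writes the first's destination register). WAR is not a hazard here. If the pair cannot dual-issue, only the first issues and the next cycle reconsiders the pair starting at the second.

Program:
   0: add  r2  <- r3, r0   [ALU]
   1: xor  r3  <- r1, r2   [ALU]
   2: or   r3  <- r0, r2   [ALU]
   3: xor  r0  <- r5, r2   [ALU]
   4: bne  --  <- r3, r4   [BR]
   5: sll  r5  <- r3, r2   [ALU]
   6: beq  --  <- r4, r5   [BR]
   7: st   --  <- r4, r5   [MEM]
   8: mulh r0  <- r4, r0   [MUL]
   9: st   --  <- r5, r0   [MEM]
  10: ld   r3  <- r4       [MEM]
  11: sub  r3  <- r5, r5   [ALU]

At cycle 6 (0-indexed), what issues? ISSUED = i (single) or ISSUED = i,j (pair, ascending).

  cy0 -> i0 (add.ALU) RAW r2
  cy1 -> i1 (xor.ALU) WAW r3
  cy2 -> i2/i3 (or.ALU/xor.ALU) pair
  cy3 -> i4/i5 (bne.BR/sll.ALU) pair
  cy4 -> i6/i7 (beq.BR/st.MEM) pair
  cy5 -> i8 (mulh.MUL) no-port MUL/MEM
  cy6 -> i9 (st.MEM) no-port MEM/MEM
  cy7 -> i10 (ld.MEM) WAW r3
  cy8 -> i11 (sub.ALU) tail

ISSUED = 9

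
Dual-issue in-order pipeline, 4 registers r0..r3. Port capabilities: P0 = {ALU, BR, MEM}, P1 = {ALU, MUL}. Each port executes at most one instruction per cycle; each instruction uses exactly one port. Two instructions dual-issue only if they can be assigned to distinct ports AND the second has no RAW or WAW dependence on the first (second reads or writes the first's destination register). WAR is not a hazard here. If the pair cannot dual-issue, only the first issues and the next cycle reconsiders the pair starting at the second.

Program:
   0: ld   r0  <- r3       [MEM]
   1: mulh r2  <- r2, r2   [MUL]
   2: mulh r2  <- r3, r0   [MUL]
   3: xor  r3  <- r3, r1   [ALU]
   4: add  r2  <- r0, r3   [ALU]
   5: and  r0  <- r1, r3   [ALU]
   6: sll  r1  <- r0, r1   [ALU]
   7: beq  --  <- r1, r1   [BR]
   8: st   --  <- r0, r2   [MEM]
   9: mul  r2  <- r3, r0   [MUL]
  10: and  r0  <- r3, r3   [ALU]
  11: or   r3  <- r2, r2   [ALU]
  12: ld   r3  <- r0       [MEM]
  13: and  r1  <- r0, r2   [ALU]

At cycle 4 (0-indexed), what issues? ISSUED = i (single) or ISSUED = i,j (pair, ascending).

ISSUED = 7

[0] i0&i1  ld/mulh  -- pair
[1] i2&i3  mulh/xor  -- pair
[2] i4&i5  add/and  -- pair
[3] i6  sll  -- RAW r1
[4] i7  beq  -- no-port BR/MEM
[5] i8&i9  st/mul  -- pair
[6] i10&i11  and/or  -- pair
[7] i12&i13  ld/and  -- pair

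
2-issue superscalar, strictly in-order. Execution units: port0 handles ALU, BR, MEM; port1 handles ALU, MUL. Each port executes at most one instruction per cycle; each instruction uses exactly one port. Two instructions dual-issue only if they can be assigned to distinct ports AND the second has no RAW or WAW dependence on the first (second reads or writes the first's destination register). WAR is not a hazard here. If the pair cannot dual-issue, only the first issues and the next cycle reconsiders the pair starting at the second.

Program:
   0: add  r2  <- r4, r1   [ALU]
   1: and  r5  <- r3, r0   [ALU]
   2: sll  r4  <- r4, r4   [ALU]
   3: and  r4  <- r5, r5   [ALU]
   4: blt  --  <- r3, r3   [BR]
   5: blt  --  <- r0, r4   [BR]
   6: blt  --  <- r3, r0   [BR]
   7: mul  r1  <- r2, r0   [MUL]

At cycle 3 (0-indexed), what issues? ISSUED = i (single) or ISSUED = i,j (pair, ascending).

ISSUED = 5

0. add.ALU;and.ALU @i0&i1  | dual
1. sll.ALU @i2  | WAW r4
2. and.ALU;blt.BR @i3&i4  | dual
3. blt.BR @i5  | no-port BR/BR
4. blt.BR;mul.MUL @i6&i7  | dual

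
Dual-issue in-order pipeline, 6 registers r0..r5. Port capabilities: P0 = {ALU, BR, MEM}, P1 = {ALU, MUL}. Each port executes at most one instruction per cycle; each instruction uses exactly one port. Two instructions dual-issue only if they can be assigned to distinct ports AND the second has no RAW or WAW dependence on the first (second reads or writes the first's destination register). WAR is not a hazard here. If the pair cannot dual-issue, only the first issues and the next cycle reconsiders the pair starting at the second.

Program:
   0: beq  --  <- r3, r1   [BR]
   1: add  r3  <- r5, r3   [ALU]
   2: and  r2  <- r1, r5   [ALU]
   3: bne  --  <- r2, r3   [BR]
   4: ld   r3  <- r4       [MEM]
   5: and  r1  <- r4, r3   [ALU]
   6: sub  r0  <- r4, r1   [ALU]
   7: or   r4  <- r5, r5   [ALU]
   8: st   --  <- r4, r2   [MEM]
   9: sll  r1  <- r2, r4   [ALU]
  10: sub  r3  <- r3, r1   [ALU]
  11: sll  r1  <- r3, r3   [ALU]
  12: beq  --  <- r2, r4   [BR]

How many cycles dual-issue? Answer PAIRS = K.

0. beq/add @i0/i1  | dual
1. and @i2  | RAW r2
2. bne @i3  | no-port BR/MEM
3. ld @i4  | RAW r3
4. and @i5  | RAW r1
5. sub/or @i6/i7  | dual
6. st/sll @i8/i9  | dual
7. sub @i10  | RAW r3
8. sll/beq @i11/i12  | dual

PAIRS = 4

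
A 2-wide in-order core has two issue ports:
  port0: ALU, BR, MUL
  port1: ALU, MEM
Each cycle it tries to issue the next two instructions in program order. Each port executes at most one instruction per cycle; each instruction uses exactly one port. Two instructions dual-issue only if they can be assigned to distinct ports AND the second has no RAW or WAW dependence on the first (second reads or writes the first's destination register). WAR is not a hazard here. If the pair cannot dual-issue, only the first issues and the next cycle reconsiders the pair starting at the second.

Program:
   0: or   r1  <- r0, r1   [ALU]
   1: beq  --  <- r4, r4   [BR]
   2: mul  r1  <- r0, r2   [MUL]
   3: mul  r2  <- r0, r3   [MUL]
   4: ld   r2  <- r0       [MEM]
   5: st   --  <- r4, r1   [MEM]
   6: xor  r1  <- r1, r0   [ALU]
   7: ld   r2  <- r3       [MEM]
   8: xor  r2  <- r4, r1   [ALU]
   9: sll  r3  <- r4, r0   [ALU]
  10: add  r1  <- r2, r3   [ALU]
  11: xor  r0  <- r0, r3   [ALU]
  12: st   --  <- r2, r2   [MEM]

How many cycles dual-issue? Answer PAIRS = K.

PAIRS = 4

  cy0 -> i0&i1 (or.ALU beq.BR) dual
  cy1 -> i2 (mul.MUL) no-port MUL/MUL
  cy2 -> i3 (mul.MUL) WAW r2
  cy3 -> i4 (ld.MEM) no-port MEM/MEM
  cy4 -> i5&i6 (st.MEM xor.ALU) dual
  cy5 -> i7 (ld.MEM) WAW r2
  cy6 -> i8&i9 (xor.ALU sll.ALU) dual
  cy7 -> i10&i11 (add.ALU xor.ALU) dual
  cy8 -> i12 (st.MEM) tail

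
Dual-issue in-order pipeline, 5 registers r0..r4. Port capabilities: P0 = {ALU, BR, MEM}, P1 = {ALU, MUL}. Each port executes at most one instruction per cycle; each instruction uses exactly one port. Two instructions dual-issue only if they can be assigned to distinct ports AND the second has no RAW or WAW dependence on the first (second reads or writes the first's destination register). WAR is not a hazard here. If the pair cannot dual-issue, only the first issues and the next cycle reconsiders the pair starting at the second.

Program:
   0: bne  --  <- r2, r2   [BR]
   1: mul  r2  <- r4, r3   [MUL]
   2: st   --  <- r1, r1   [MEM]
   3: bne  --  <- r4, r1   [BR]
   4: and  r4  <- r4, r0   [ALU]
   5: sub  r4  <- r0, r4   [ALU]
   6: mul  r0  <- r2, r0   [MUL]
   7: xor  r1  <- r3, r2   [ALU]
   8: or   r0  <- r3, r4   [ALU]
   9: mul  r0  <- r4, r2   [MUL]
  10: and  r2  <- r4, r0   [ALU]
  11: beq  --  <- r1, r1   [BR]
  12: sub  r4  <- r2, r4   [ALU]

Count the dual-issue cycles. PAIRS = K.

PAIRS = 5

#0 head=0: bne/mul i0&i1 2-wide
#1 head=2: st i2 no-port MEM/BR
#2 head=3: bne/and i3&i4 2-wide
#3 head=5: sub/mul i5&i6 2-wide
#4 head=7: xor/or i7&i8 2-wide
#5 head=9: mul i9 RAW r0
#6 head=10: and/beq i10&i11 2-wide
#7 head=12: sub i12 tail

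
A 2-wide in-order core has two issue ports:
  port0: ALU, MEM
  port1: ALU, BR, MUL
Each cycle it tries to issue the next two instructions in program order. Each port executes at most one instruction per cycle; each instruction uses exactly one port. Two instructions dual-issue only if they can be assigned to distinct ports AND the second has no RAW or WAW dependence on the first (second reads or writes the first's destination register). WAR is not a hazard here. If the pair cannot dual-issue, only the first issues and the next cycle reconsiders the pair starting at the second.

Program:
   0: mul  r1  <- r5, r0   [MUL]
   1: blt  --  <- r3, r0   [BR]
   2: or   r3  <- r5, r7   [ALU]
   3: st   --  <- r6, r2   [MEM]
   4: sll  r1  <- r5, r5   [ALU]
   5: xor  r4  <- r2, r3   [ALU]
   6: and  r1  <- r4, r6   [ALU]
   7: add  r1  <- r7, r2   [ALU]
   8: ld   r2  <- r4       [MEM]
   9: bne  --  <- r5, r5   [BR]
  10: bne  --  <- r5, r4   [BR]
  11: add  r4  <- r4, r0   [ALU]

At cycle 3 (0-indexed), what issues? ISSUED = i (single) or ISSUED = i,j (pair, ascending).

c0: i0 mul  no-port MUL/BR
c1: i1,i2 blt/or  2-wide
c2: i3,i4 st/sll  2-wide
c3: i5 xor  RAW r4
c4: i6 and  WAW r1
c5: i7,i8 add/ld  2-wide
c6: i9 bne  no-port BR/BR
c7: i10,i11 bne/add  2-wide

ISSUED = 5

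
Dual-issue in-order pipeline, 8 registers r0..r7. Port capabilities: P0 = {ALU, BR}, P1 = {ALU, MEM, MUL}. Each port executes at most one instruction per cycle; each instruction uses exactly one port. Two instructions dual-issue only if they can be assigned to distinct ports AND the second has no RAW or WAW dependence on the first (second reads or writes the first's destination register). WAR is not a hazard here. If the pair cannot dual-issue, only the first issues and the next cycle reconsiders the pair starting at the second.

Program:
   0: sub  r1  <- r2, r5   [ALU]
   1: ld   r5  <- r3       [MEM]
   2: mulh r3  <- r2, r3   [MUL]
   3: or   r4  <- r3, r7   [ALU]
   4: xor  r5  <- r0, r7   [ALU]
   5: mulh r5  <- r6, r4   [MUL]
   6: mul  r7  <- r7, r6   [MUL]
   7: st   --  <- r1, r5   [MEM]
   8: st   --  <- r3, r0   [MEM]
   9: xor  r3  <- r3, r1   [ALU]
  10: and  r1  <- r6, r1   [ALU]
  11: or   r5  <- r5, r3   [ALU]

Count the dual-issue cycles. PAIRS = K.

#0 head=0: sub.ALU+ld.MEM i0/i1 pair
#1 head=2: mulh.MUL i2 RAW r3
#2 head=3: or.ALU+xor.ALU i3/i4 pair
#3 head=5: mulh.MUL i5 no-port MUL/MUL
#4 head=6: mul.MUL i6 no-port MUL/MEM
#5 head=7: st.MEM i7 no-port MEM/MEM
#6 head=8: st.MEM+xor.ALU i8/i9 pair
#7 head=10: and.ALU+or.ALU i10/i11 pair

PAIRS = 4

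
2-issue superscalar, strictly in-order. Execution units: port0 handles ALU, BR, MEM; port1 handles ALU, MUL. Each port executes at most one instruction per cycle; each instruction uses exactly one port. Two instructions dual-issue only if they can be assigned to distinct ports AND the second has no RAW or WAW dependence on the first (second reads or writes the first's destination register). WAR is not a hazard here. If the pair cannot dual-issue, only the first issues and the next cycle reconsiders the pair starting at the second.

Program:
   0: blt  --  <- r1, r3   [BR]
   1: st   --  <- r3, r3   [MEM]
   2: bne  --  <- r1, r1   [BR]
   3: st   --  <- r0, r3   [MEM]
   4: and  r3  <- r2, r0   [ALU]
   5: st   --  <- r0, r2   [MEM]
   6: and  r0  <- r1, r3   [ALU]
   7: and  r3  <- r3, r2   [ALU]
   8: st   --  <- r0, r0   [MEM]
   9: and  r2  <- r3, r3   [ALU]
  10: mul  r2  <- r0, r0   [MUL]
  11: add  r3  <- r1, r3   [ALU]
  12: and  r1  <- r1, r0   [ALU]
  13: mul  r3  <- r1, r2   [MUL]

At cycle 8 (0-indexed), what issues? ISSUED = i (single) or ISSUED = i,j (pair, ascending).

#0 head=0: blt.BR i0 no-port BR/MEM
#1 head=1: st.MEM i1 no-port MEM/BR
#2 head=2: bne.BR i2 no-port BR/MEM
#3 head=3: st.MEM;and.ALU i3/i4 pair
#4 head=5: st.MEM;and.ALU i5/i6 pair
#5 head=7: and.ALU;st.MEM i7/i8 pair
#6 head=9: and.ALU i9 WAW r2
#7 head=10: mul.MUL;add.ALU i10/i11 pair
#8 head=12: and.ALU i12 RAW r1
#9 head=13: mul.MUL i13 tail

ISSUED = 12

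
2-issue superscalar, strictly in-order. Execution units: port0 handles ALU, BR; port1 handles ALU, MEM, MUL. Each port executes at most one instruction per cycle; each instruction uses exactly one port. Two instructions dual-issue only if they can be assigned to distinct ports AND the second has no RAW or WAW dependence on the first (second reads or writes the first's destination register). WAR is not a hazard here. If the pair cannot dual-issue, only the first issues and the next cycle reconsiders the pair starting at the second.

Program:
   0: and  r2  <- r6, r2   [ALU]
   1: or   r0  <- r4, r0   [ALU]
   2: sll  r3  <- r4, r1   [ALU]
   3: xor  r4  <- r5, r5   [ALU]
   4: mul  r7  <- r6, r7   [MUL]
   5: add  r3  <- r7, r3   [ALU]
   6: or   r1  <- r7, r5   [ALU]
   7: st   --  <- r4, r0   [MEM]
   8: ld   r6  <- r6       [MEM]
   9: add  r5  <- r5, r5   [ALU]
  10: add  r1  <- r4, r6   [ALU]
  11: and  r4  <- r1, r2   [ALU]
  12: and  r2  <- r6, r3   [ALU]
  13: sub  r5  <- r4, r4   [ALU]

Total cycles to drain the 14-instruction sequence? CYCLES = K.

t=0 i0&i1:and+or ; dual
t=1 i2&i3:sll+xor ; dual
t=2 i4:mul ; RAW r7
t=3 i5&i6:add+or ; dual
t=4 i7:st ; no-port MEM/MEM
t=5 i8&i9:ld+add ; dual
t=6 i10:add ; RAW r1
t=7 i11&i12:and+and ; dual
t=8 i13:sub ; tail

CYCLES = 9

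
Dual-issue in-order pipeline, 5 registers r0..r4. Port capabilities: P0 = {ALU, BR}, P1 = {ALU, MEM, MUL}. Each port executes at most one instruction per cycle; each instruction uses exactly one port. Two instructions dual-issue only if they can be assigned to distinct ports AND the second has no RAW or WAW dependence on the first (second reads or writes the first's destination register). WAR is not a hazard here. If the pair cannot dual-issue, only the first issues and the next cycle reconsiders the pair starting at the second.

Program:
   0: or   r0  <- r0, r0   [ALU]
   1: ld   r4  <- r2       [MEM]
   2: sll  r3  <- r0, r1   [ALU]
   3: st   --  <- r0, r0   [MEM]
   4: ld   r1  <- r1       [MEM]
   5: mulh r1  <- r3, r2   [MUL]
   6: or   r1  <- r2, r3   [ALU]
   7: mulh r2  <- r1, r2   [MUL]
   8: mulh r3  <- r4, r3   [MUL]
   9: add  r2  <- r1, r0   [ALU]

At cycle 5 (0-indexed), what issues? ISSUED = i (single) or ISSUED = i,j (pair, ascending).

  cy0 -> i0/i1 (or.ALU;ld.MEM) dual
  cy1 -> i2/i3 (sll.ALU;st.MEM) dual
  cy2 -> i4 (ld.MEM) no-port MEM/MUL
  cy3 -> i5 (mulh.MUL) WAW r1
  cy4 -> i6 (or.ALU) RAW r1
  cy5 -> i7 (mulh.MUL) no-port MUL/MUL
  cy6 -> i8/i9 (mulh.MUL;add.ALU) dual

ISSUED = 7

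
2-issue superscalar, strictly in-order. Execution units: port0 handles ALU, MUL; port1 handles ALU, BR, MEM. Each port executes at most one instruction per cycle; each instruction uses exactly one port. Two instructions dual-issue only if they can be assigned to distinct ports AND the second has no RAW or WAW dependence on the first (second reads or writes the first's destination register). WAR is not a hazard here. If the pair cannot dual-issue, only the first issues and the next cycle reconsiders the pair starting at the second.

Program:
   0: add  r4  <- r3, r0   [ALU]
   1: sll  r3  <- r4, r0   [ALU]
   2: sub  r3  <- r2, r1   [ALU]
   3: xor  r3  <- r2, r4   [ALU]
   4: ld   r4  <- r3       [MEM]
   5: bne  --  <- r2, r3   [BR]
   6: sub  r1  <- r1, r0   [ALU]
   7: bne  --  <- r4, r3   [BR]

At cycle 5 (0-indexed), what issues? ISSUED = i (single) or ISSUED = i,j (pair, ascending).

ISSUED = 5,6

  cy0 -> i0 (add) RAW r4
  cy1 -> i1 (sll) WAW r3
  cy2 -> i2 (sub) WAW r3
  cy3 -> i3 (xor) RAW r3
  cy4 -> i4 (ld) no-port MEM/BR
  cy5 -> i5/i6 (bne sub) 2-wide
  cy6 -> i7 (bne) tail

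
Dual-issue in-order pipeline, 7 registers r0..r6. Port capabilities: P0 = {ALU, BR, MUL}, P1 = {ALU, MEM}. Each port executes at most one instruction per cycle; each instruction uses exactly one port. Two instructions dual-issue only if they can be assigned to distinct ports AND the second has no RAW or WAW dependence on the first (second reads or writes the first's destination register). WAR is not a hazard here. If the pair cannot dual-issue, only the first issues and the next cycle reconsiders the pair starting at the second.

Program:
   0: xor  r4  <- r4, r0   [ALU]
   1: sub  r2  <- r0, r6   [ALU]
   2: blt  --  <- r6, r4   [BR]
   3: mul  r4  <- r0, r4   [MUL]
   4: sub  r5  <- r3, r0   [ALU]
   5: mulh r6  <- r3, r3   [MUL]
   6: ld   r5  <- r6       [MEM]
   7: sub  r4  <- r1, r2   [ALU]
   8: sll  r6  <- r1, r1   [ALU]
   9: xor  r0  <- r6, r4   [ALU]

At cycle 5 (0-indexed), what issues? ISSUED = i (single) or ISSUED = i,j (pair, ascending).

#0 head=0: xor.ALU+sub.ALU i0/i1 dual
#1 head=2: blt.BR i2 no-port BR/MUL
#2 head=3: mul.MUL+sub.ALU i3/i4 dual
#3 head=5: mulh.MUL i5 RAW r6
#4 head=6: ld.MEM+sub.ALU i6/i7 dual
#5 head=8: sll.ALU i8 RAW r6
#6 head=9: xor.ALU i9 tail

ISSUED = 8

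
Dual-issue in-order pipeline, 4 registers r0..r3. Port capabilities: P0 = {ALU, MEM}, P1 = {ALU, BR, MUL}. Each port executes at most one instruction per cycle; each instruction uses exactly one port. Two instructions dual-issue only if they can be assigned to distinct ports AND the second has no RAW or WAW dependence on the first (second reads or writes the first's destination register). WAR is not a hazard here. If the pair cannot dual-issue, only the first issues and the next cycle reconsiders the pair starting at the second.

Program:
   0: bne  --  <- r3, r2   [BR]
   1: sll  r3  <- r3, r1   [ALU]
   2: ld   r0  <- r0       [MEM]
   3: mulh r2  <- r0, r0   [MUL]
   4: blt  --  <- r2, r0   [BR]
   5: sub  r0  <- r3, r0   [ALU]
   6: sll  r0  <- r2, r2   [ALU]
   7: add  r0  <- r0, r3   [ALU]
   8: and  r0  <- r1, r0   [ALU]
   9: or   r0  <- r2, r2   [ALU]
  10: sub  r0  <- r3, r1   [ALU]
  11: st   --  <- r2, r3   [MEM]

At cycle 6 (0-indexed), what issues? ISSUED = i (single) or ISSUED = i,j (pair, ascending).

c0: i0&i1 bne+sll  pair
c1: i2 ld  RAW r0
c2: i3 mulh  no-port MUL/BR
c3: i4&i5 blt+sub  pair
c4: i6 sll  RAW+WAW r0
c5: i7 add  RAW+WAW r0
c6: i8 and  WAW r0
c7: i9 or  WAW r0
c8: i10&i11 sub+st  pair

ISSUED = 8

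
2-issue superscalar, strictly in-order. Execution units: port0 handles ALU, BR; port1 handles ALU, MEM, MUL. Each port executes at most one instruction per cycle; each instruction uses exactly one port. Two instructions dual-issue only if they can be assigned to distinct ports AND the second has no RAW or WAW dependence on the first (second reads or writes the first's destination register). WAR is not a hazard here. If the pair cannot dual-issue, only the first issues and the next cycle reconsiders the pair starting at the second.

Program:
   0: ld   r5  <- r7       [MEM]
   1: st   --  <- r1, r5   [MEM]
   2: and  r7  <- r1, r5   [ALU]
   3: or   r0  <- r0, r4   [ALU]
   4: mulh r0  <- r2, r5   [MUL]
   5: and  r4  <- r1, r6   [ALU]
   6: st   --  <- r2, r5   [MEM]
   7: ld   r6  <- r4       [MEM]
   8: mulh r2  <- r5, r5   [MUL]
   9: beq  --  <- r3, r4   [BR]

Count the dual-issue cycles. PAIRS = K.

t=0 i0:ld ; no-port MEM/MEM
t=1 i1,i2:st/and ; 2-wide
t=2 i3:or ; WAW r0
t=3 i4,i5:mulh/and ; 2-wide
t=4 i6:st ; no-port MEM/MEM
t=5 i7:ld ; no-port MEM/MUL
t=6 i8,i9:mulh/beq ; 2-wide

PAIRS = 3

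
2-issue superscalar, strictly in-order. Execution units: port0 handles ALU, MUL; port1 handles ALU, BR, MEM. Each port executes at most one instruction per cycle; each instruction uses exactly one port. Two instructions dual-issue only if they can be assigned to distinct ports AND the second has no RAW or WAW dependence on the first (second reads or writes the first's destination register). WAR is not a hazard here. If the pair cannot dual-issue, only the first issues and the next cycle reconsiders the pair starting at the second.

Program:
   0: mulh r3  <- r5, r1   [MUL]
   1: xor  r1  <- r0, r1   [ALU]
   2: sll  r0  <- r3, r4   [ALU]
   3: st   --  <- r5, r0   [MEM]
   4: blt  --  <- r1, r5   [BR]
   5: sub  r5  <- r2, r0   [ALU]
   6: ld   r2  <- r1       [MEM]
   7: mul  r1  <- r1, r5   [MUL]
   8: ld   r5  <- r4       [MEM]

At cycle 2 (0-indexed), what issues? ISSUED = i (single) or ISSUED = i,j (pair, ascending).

ISSUED = 3

t=0 i0/i1:mulh;xor ; dual
t=1 i2:sll ; RAW r0
t=2 i3:st ; no-port MEM/BR
t=3 i4/i5:blt;sub ; dual
t=4 i6/i7:ld;mul ; dual
t=5 i8:ld ; tail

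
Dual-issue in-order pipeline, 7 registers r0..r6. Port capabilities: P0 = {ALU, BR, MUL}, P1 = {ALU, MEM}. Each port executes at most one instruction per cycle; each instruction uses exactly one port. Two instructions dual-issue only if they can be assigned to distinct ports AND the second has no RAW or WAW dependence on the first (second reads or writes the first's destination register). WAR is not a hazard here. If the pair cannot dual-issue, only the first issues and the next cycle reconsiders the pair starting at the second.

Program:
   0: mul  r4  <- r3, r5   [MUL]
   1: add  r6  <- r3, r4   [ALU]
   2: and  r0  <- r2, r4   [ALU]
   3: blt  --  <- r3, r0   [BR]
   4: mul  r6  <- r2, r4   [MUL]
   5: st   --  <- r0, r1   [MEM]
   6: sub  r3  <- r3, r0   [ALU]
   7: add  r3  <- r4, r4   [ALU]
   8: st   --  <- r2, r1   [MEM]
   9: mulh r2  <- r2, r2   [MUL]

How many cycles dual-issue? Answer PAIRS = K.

[0] i0  mul  -- RAW r4
[1] i1&i2  add+and  -- dual
[2] i3  blt  -- no-port BR/MUL
[3] i4&i5  mul+st  -- dual
[4] i6  sub  -- WAW r3
[5] i7&i8  add+st  -- dual
[6] i9  mulh  -- tail

PAIRS = 3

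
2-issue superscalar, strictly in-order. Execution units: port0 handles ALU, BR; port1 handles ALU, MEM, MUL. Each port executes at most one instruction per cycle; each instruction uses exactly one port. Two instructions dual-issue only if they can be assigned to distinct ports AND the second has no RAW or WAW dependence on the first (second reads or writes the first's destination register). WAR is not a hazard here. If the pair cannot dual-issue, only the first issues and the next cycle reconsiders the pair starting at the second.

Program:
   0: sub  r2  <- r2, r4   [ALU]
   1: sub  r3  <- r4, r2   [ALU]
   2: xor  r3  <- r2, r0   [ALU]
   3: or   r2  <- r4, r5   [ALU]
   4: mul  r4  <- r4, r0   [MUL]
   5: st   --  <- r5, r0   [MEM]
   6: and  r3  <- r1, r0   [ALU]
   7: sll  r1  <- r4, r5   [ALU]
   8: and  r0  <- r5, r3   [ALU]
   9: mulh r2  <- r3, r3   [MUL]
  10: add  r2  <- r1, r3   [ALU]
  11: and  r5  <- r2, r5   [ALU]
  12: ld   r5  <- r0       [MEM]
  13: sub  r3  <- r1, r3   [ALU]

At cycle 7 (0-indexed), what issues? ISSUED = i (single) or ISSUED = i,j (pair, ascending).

#0 head=0: sub i0 RAW r2
#1 head=1: sub i1 WAW r3
#2 head=2: xor or i2&i3 pair
#3 head=4: mul i4 no-port MUL/MEM
#4 head=5: st and i5&i6 pair
#5 head=7: sll and i7&i8 pair
#6 head=9: mulh i9 WAW r2
#7 head=10: add i10 RAW r2
#8 head=11: and i11 WAW r5
#9 head=12: ld sub i12&i13 pair

ISSUED = 10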